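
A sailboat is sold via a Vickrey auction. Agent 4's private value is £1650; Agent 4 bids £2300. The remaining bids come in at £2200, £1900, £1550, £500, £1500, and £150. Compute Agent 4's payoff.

Highest competing bid: £2200.
Agent 4's bid £2300 is the highest overall, so Agent 4 wins and pays the second-highest bid, £2200.
Payoff = value − price = £1650 − £2200 = -£550.

Payoff = -£550.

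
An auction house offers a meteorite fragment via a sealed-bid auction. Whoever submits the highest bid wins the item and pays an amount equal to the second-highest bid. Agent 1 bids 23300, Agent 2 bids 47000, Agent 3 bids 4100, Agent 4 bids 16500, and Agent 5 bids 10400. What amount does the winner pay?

Price paid: 23300.

Ranking the bids: Agent 2 47000, then Agent 1 23300, then Agent 4 16500, then Agent 5 10400, then Agent 3 4100.
Agent 2 has the highest bid, so Agent 2 wins.
The second-highest bid is 23300, so that is what Agent 2 pays.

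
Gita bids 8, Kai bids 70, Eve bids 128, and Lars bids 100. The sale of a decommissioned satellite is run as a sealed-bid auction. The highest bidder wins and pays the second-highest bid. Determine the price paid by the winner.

Ranking the bids: Eve 128; Lars 100; Kai 70; Gita 8.
Eve has the highest bid, so Eve wins.
The second-highest bid is 100, so that is what Eve pays.

Price paid: 100.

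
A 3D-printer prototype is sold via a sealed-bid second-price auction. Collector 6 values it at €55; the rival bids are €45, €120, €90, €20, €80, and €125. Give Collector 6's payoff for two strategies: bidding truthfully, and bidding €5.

The highest competing bid is €125.
Bidding truthfully at €55: the top bid is €125 (a rival), so Collector 6 loses. Payoff = €0.
Bidding €5: the top bid is €125 (a rival), so Collector 6 loses. Payoff = €0.
The bid only affects whether you win, not the price — here both bids land on the same side of the top rival bid, so the deviation is payoff-neutral.

(a) €0  (b) €0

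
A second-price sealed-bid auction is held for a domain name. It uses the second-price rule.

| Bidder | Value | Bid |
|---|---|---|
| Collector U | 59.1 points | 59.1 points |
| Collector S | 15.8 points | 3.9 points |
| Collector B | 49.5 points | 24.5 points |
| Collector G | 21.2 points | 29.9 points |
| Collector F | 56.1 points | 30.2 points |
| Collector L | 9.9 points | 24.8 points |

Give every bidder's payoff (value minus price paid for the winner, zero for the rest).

Ordered from highest: Collector U 59.1 points, then Collector F 30.2 points, then Collector G 29.9 points, then Collector L 24.8 points, then Collector B 24.5 points, then Collector S 3.9 points.
Collector U has the top bid and wins; the price is the second-highest bid, 30.2 points.
Collector U's payoff = 59.1 points − 30.2 points = 28.9 points. All other bidders lose, so their payoff is 0.

Collector U 28.9 points, Collector S 0.0 points, Collector B 0.0 points, Collector G 0.0 points, Collector F 0.0 points, Collector L 0.0 points.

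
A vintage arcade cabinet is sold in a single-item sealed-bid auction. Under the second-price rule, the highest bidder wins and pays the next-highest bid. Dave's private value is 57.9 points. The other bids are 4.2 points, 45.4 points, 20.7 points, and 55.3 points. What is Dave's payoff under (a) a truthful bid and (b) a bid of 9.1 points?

Truthful: 2.6 points; alternative: 0.0 points.

The highest competing bid is 55.3 points.
Bidding truthfully at 57.9 points: Dave has the top bid, wins, and pays the second-highest bid 55.3 points. Payoff = 57.9 points − 55.3 points = 2.6 points.
Bidding 9.1 points: the top bid is 55.3 points (a rival), so Dave loses. Payoff = 0.0 points.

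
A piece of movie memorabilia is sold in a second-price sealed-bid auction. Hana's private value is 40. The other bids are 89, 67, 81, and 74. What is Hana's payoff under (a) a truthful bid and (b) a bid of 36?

(a) 0  (b) 0

The highest competing bid is 89.
Bidding truthfully at 40: the top bid is 89 (a rival), so Hana loses. Payoff = 0.
Bidding 36: the top bid is 89 (a rival), so Hana loses. Payoff = 0.
The bid only affects whether you win, not the price — here both bids land on the same side of the top rival bid, so the deviation is payoff-neutral.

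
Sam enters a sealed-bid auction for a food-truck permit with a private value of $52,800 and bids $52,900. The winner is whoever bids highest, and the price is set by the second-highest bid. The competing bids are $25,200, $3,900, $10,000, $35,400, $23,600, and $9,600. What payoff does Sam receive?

Payoff = $17,400.

Highest competing bid: $35,400.
Sam's bid $52,900 is the highest overall, so Sam wins and pays the second-highest bid, $35,400.
Payoff = value − price = $52,800 − $35,400 = $17,400.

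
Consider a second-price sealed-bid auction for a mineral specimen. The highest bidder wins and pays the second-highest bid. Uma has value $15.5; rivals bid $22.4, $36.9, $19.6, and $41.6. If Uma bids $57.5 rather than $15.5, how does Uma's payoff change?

The highest competing bid is $41.6.
Bidding truthfully at $15.5: the top bid is $41.6 (a rival), so Uma loses. Payoff = $0.0.
Bidding $57.5: Uma has the top bid, wins, and pays the second-highest bid $41.6. Payoff = $15.5 − $41.6 = -$26.1.
Change = -$26.1 − $0.0 = -$26.1.
Deviating from a truthful bid can only lose payoff in a second-price auction — never gain.

Change in payoff: -$26.1.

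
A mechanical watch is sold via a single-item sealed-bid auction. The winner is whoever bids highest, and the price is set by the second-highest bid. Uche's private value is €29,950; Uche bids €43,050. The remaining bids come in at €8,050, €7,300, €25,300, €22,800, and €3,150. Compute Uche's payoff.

Highest competing bid: €25,300.
Uche's bid €43,050 is the highest overall, so Uche wins and pays the second-highest bid, €25,300.
Payoff = value − price = €29,950 − €25,300 = €4,650.

Uche's payoff: €4,650.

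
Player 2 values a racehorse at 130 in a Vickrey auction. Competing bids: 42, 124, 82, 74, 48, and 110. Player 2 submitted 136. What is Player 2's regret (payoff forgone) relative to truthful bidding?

The highest competing bid is 124.
Bidding truthfully at 130: Player 2 has the top bid, wins, and pays the second-highest bid 124. Payoff = 130 − 124 = 6.
Bidding 136: Player 2 has the top bid, wins, and pays the second-highest bid 124. Payoff = 130 − 124 = 6.
Regret = truthful payoff − actual payoff = 6 − 6 = 0.

Payoff forgone: 0.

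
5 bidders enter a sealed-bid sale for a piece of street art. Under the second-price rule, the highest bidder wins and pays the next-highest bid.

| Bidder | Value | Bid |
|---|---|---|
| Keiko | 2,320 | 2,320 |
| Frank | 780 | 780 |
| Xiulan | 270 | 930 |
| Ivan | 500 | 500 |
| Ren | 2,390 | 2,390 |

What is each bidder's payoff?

Sorted high to low: Ren 2,390 > Keiko 2,320 > Xiulan 930 > Frank 780 > Ivan 500.
Ren has the top bid and wins; the price is the second-highest bid, 2,320.
Ren's payoff = 2,390 − 2,320 = 70. All other bidders lose, so their payoff is 0.

Keiko 0, Frank 0, Xiulan 0, Ivan 0, Ren 70.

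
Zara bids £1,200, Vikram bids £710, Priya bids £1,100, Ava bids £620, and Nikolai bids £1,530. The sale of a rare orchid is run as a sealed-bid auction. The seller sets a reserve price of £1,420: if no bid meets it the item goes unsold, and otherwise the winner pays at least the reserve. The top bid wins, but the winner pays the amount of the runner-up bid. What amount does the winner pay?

Bids in descending order: Nikolai £1,530, then Zara £1,200, then Priya £1,100, then Vikram £710, then Ava £620.
Nikolai has the highest bid, so Nikolai wins.
The second-highest bid is £1,200, but the reserve £1,420 is higher, so the price is the reserve.

£1,420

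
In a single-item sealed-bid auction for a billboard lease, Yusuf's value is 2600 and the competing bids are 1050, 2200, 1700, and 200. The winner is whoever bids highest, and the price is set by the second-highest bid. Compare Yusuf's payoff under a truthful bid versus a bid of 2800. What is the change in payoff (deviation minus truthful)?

The highest competing bid is 2200.
Bidding truthfully at 2600: Yusuf has the top bid, wins, and pays the second-highest bid 2200. Payoff = 2600 − 2200 = 400.
Bidding 2800: Yusuf has the top bid, wins, and pays the second-highest bid 2200. Payoff = 2600 − 2200 = 400.
Change = 400 − 400 = 0.

Payoff change: 0.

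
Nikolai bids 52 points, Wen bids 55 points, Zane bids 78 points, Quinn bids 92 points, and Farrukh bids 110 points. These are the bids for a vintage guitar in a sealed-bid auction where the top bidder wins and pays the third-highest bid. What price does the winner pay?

Price paid: 78 points.

Sorted high to low: Farrukh 110 points; Quinn 92 points; Zane 78 points; Wen 55 points; Nikolai 52 points.
Farrukh is the highest bidder, so Farrukh wins.
Under the third-price rule, the price is the third-highest bid: 78 points.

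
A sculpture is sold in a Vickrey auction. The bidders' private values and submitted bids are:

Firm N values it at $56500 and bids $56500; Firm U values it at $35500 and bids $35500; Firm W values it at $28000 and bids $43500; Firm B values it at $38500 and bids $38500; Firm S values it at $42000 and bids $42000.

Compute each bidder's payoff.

Ranking the bids: Firm N $56500 > Firm W $43500 > Firm S $42000 > Firm B $38500 > Firm U $35500.
Firm N has the top bid and wins; the price is the second-highest bid, $43500.
Firm N's payoff = $56500 − $43500 = $13000. All other bidders lose, so their payoff is 0.

Payoffs: Firm N $13000, Firm U $0, Firm W $0, Firm B $0, Firm S $0.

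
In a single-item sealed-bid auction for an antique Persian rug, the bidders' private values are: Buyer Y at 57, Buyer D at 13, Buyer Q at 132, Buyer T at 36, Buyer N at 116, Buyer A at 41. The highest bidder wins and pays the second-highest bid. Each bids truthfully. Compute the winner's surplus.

Sorted high to low: Buyer Q 132 > Buyer N 116 > Buyer Y 57 > Buyer A 41 > Buyer T 36 > Buyer D 13.
Buyer Q wins with the top bid and pays the second-highest, 116.
Surplus = 132 − 116 = 16.

Winner's surplus: 16.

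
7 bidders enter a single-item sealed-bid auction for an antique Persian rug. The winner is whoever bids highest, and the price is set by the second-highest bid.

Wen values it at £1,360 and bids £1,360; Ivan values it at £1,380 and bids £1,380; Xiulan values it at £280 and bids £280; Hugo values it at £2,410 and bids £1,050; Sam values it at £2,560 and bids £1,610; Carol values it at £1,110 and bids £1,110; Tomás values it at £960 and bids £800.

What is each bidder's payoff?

Bids in descending order: Sam £1,610, then Ivan £1,380, then Wen £1,360, then Carol £1,110, then Hugo £1,050, then Tomás £800, then Xiulan £280.
Sam has the top bid and wins; the price is the second-highest bid, £1,380.
Sam's payoff = £2,560 − £1,380 = £1,180. All other bidders lose, so their payoff is 0.

Payoffs: Wen £0, Ivan £0, Xiulan £0, Hugo £0, Sam £1,180, Carol £0, Tomás £0.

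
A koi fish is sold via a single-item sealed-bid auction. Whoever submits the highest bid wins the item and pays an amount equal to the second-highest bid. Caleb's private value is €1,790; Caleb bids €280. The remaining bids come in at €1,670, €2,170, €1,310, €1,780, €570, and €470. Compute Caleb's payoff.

Highest competing bid: €2,170.
Caleb's bid €280 is not the highest, so Caleb loses, pays nothing, and earns zero payoff.

€0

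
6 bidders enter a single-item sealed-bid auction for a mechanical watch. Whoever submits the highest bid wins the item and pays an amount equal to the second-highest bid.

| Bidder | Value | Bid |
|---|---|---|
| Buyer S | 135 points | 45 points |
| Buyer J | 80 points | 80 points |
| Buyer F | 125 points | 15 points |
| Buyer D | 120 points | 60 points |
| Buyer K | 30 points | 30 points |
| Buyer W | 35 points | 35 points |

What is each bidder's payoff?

Bids in descending order: Buyer J 80 points, then Buyer D 60 points, then Buyer S 45 points, then Buyer W 35 points, then Buyer K 30 points, then Buyer F 15 points.
Buyer J has the top bid and wins; the price is the second-highest bid, 60 points.
Buyer J's payoff = 80 points − 60 points = 20 points. All other bidders lose, so their payoff is 0.

Buyer S 0 points, Buyer J 20 points, Buyer F 0 points, Buyer D 0 points, Buyer K 0 points, Buyer W 0 points.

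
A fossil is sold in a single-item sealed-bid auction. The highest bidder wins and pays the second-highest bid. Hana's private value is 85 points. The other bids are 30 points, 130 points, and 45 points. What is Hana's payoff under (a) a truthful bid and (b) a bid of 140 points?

The highest competing bid is 130 points.
Bidding truthfully at 85 points: the top bid is 130 points (a rival), so Hana loses. Payoff = 0 points.
Bidding 140 points: Hana has the top bid, wins, and pays the second-highest bid 130 points. Payoff = 85 points − 130 points = -45 points.
Deviating from a truthful bid can only lose payoff in a second-price auction — never gain.

Truthful: 0 points; alternative: -45 points.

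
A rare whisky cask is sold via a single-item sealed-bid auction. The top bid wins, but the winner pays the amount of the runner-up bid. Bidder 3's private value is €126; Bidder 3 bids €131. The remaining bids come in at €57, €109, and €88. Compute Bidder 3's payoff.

The bidder's payoff: €17.

Highest competing bid: €109.
Bidder 3's bid €131 is the highest overall, so Bidder 3 wins and pays the second-highest bid, €109.
Payoff = value − price = €126 − €109 = €17.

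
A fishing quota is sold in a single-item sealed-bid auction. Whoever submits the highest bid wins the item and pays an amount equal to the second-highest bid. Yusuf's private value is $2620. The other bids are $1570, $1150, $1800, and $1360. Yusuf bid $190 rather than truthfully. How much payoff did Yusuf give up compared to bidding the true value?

The highest competing bid is $1800.
Bidding truthfully at $2620: Yusuf has the top bid, wins, and pays the second-highest bid $1800. Payoff = $2620 − $1800 = $820.
Bidding $190: the top bid is $1800 (a rival), so Yusuf loses. Payoff = $0.
Regret = truthful payoff − actual payoff = $820 − $0 = $820.

Payoff forgone: $820.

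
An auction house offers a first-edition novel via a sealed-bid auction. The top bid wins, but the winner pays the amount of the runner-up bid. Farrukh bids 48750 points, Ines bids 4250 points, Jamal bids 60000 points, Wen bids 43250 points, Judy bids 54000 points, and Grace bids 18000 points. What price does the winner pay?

Price paid: 54000 points.

Sorted high to low: Jamal 60000 points; Judy 54000 points; Farrukh 48750 points; Wen 43250 points; Grace 18000 points; Ines 4250 points.
Jamal has the highest bid, so Jamal wins.
The second-highest bid is 54000 points, so that is what Jamal pays.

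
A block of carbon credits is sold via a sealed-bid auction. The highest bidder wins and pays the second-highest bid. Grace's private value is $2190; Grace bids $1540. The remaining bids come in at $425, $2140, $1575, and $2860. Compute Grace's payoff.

Payoff = $0.

Highest competing bid: $2860.
Grace's bid $1540 is not the highest, so Grace loses, pays nothing, and earns zero payoff.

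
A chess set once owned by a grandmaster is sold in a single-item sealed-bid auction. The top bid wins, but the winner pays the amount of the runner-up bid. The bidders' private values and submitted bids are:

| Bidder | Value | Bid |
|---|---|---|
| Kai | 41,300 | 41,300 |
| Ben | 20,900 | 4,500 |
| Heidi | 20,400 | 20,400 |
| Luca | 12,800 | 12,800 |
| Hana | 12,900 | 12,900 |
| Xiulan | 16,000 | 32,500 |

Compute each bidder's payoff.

Payoffs: Kai 8,800, Ben 0, Heidi 0, Luca 0, Hana 0, Xiulan 0.

Sorted high to low: Kai 41,300, then Xiulan 32,500, then Heidi 20,400, then Hana 12,900, then Luca 12,800, then Ben 4,500.
Kai has the top bid and wins; the price is the second-highest bid, 32,500.
Kai's payoff = 41,300 − 32,500 = 8,800. All other bidders lose, so their payoff is 0.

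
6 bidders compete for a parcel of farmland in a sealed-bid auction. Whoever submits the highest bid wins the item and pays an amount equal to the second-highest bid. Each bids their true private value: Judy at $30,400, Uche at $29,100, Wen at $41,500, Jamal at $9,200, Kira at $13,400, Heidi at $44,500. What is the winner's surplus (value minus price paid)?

Surplus = $3,000.

Ordered from highest: Heidi $44,500 > Wen $41,500 > Judy $30,400 > Uche $29,100 > Kira $13,400 > Jamal $9,200.
Heidi wins with the top bid and pays the second-highest, $41,500.
Surplus = $44,500 − $41,500 = $3,000.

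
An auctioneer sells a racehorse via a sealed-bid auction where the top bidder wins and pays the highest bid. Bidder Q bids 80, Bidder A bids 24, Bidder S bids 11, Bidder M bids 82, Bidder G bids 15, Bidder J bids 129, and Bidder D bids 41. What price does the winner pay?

129

Sorted high to low: Bidder J 129 > Bidder M 82 > Bidder Q 80 > Bidder D 41 > Bidder A 24 > Bidder G 15 > Bidder S 11.
Bidder J is the highest bidder, so Bidder J wins.
Under the first-price rule, the price is the highest bid: 129.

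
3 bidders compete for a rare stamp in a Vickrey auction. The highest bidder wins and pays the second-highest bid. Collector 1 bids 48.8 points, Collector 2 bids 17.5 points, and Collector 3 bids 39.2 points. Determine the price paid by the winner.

Ordered from highest: Collector 1 48.8 points; Collector 3 39.2 points; Collector 2 17.5 points.
Collector 1 has the highest bid, so Collector 1 wins.
The second-highest bid is 39.2 points, so that is what Collector 1 pays.

The winner pays 39.2 points.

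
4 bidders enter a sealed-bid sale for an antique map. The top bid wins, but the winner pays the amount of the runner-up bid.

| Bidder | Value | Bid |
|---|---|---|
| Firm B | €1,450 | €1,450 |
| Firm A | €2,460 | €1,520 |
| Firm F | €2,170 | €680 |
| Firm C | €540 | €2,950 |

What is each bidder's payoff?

Payoffs: Firm B €0, Firm A €0, Firm F €0, Firm C -€980.

Bids in descending order: Firm C €2,950, then Firm A €1,520, then Firm B €1,450, then Firm F €680.
Firm C has the top bid and wins; the price is the second-highest bid, €1,520.
Firm C's payoff = €540 − €1,520 = -€980. All other bidders lose, so their payoff is 0.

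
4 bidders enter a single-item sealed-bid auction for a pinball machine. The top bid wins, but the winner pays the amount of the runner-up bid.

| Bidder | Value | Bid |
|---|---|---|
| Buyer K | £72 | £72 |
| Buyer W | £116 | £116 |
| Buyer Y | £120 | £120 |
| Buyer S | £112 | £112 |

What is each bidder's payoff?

Buyer K £0, Buyer W £0, Buyer Y £4, Buyer S £0.

Bids in descending order: Buyer Y £120, then Buyer W £116, then Buyer S £112, then Buyer K £72.
Buyer Y has the top bid and wins; the price is the second-highest bid, £116.
Buyer Y's payoff = £120 − £116 = £4. All other bidders lose, so their payoff is 0.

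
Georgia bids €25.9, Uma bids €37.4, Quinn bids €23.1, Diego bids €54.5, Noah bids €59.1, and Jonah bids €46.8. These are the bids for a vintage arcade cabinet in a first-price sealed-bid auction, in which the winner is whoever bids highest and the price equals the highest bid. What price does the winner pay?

Price paid: €59.1.

Sorted high to low: Noah €59.1 > Diego €54.5 > Jonah €46.8 > Uma €37.4 > Georgia €25.9 > Quinn €23.1.
Noah is the highest bidder, so Noah wins.
Under the first-price rule, the price is the highest bid: €59.1.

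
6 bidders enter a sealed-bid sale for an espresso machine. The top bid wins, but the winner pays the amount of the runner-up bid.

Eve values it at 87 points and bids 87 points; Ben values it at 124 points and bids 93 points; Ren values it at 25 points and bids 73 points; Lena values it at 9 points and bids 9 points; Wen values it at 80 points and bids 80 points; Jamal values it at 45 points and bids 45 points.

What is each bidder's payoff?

Eve 0 points, Ben 37 points, Ren 0 points, Lena 0 points, Wen 0 points, Jamal 0 points.

Sorted high to low: Ben 93 points > Eve 87 points > Wen 80 points > Ren 73 points > Jamal 45 points > Lena 9 points.
Ben has the top bid and wins; the price is the second-highest bid, 87 points.
Ben's payoff = 124 points − 87 points = 37 points. All other bidders lose, so their payoff is 0.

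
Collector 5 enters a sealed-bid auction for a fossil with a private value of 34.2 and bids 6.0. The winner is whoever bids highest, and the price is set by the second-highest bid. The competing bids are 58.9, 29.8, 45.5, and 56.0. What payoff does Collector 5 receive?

Payoff = 0.0.

Highest competing bid: 58.9.
Collector 5's bid 6.0 is not the highest, so Collector 5 loses, pays nothing, and earns zero payoff.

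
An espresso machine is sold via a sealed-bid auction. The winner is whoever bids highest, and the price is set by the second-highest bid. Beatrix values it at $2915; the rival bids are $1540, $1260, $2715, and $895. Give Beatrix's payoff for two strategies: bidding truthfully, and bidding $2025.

(a) $200  (b) $0

The highest competing bid is $2715.
Bidding truthfully at $2915: Beatrix has the top bid, wins, and pays the second-highest bid $2715. Payoff = $2915 − $2715 = $200.
Bidding $2025: the top bid is $2715 (a rival), so Beatrix loses. Payoff = $0.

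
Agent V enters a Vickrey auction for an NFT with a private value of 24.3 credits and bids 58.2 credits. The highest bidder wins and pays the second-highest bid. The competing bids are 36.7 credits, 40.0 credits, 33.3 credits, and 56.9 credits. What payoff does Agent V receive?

Agent V's payoff: -32.6 credits.

Highest competing bid: 56.9 credits.
Agent V's bid 58.2 credits is the highest overall, so Agent V wins and pays the second-highest bid, 56.9 credits.
Payoff = value − price = 24.3 credits − 56.9 credits = -32.6 credits.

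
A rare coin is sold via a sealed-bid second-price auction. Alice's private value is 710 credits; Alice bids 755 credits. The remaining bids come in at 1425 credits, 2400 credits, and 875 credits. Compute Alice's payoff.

0 credits

Highest competing bid: 2400 credits.
Alice's bid 755 credits is not the highest, so Alice loses, pays nothing, and earns zero payoff.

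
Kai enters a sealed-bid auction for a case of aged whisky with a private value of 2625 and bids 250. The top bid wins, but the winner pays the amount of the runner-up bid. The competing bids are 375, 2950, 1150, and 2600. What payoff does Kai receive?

Payoff = 0.

Highest competing bid: 2950.
Kai's bid 250 is not the highest, so Kai loses, pays nothing, and earns zero payoff.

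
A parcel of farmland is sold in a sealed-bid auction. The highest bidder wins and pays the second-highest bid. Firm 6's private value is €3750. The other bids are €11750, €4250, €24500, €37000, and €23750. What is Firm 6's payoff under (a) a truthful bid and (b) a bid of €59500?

The highest competing bid is €37000.
Bidding truthfully at €3750: the top bid is €37000 (a rival), so Firm 6 loses. Payoff = €0.
Bidding €59500: Firm 6 has the top bid, wins, and pays the second-highest bid €37000. Payoff = €3750 − €37000 = -€33250.
This is the dominant-strategy logic: truthful bidding weakly beats any alternative.

Truthful: €0; alternative: -€33250.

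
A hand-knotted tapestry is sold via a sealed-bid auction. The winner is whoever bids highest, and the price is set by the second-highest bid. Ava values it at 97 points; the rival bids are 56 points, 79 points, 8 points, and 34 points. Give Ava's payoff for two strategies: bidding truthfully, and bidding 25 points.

(a) 18 points  (b) 0 points

The highest competing bid is 79 points.
Bidding truthfully at 97 points: Ava has the top bid, wins, and pays the second-highest bid 79 points. Payoff = 97 points − 79 points = 18 points.
Bidding 25 points: the top bid is 79 points (a rival), so Ava loses. Payoff = 0 points.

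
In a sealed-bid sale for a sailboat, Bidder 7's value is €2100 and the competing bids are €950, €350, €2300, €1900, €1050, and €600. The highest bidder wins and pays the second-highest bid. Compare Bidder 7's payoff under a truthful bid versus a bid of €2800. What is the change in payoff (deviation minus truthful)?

The highest competing bid is €2300.
Bidding truthfully at €2100: the top bid is €2300 (a rival), so Bidder 7 loses. Payoff = €0.
Bidding €2800: Bidder 7 has the top bid, wins, and pays the second-highest bid €2300. Payoff = €2100 − €2300 = -€200.
Change = -€200 − €0 = -€200.

Change in payoff: -€200.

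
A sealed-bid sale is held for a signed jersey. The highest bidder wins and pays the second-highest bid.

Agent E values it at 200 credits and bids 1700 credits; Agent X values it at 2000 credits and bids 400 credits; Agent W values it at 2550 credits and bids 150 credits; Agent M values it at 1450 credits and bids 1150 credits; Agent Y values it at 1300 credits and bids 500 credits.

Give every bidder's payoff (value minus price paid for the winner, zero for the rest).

Agent E -950 credits, Agent X 0 credits, Agent W 0 credits, Agent M 0 credits, Agent Y 0 credits.

Bids in descending order: Agent E 1700 credits; Agent M 1150 credits; Agent Y 500 credits; Agent X 400 credits; Agent W 150 credits.
Agent E has the top bid and wins; the price is the second-highest bid, 1150 credits.
Agent E's payoff = 200 credits − 1150 credits = -950 credits. All other bidders lose, so their payoff is 0.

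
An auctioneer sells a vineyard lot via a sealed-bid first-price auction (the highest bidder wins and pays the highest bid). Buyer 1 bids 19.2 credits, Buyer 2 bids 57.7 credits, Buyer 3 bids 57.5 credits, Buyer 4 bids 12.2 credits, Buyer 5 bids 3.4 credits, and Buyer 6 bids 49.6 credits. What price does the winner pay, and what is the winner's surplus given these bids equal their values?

Ranking the bids: Buyer 2 57.7 credits, then Buyer 3 57.5 credits, then Buyer 6 49.6 credits, then Buyer 1 19.2 credits, then Buyer 4 12.2 credits, then Buyer 5 3.4 credits.
Buyer 2 is the highest bidder, so Buyer 2 wins.
Under the first-price rule, the price is the highest bid: 57.7 credits.
Surplus = 57.7 credits − 57.7 credits = 0.0 credits.

Price 57.7 credits; surplus 0.0 credits.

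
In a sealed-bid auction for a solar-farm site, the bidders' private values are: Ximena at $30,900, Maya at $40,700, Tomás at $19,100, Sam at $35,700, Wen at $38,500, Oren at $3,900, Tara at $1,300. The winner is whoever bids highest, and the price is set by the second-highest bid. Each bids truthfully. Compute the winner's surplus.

Winner's surplus: $2,200.

Bids in descending order: Maya $40,700; Wen $38,500; Sam $35,700; Ximena $30,900; Tomás $19,100; Oren $3,900; Tara $1,300.
Maya wins with the top bid and pays the second-highest, $38,500.
Surplus = $40,700 − $38,500 = $2,200.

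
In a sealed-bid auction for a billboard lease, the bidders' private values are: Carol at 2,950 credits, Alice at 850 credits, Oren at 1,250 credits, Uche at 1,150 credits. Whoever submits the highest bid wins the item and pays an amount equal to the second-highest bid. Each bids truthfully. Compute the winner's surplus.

Ranking the bids: Carol 2,950 credits; Oren 1,250 credits; Uche 1,150 credits; Alice 850 credits.
Carol wins with the top bid and pays the second-highest, 1,250 credits.
Surplus = 2,950 credits − 1,250 credits = 1,700 credits.

Surplus = 1,700 credits.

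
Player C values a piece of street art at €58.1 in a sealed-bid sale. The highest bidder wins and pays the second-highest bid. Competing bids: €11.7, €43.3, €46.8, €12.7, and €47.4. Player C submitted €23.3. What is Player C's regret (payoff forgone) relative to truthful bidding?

Regret: €10.7.

The highest competing bid is €47.4.
Bidding truthfully at €58.1: Player C has the top bid, wins, and pays the second-highest bid €47.4. Payoff = €58.1 − €47.4 = €10.7.
Bidding €23.3: the top bid is €47.4 (a rival), so Player C loses. Payoff = €0.0.
Regret = truthful payoff − actual payoff = €10.7 − €0.0 = €10.7.
This is the dominant-strategy logic: truthful bidding weakly beats any alternative.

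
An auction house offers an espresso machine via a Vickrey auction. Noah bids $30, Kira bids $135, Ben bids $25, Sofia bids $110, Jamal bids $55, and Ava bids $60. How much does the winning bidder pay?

The winner pays $110.

Sorted high to low: Kira $135 > Sofia $110 > Ava $60 > Jamal $55 > Noah $30 > Ben $25.
Kira has the highest bid, so Kira wins.
The second-highest bid is $110, so that is what Kira pays.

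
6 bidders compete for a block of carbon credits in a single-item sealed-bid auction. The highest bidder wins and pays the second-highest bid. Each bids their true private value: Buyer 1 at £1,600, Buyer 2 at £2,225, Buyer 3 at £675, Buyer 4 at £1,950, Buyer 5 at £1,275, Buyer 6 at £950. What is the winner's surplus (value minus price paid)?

Winner's surplus: £275.

Bids in descending order: Buyer 2 £2,225 > Buyer 4 £1,950 > Buyer 1 £1,600 > Buyer 5 £1,275 > Buyer 6 £950 > Buyer 3 £675.
Buyer 2 wins with the top bid and pays the second-highest, £1,950.
Surplus = £2,225 − £1,950 = £275.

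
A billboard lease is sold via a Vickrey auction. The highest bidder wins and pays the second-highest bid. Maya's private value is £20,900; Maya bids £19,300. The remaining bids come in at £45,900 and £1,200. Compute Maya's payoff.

Highest competing bid: £45,900.
Maya's bid £19,300 is not the highest, so Maya loses, pays nothing, and earns zero payoff.

Payoff = £0.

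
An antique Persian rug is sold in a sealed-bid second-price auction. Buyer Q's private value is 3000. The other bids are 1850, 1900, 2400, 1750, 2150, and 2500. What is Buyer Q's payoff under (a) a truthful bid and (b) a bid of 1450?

Truthful: 500; alternative: 0.

The highest competing bid is 2500.
Bidding truthfully at 3000: Buyer Q has the top bid, wins, and pays the second-highest bid 2500. Payoff = 3000 − 2500 = 500.
Bidding 1450: the top bid is 2500 (a rival), so Buyer Q loses. Payoff = 0.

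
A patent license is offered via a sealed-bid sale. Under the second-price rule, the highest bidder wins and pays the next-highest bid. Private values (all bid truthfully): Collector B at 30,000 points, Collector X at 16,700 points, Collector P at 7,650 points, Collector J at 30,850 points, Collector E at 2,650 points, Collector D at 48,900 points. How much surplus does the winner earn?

Winner's surplus: 18,050 points.

Sorted high to low: Collector D 48,900 points > Collector J 30,850 points > Collector B 30,000 points > Collector X 16,700 points > Collector P 7,650 points > Collector E 2,650 points.
Collector D wins with the top bid and pays the second-highest, 30,850 points.
Surplus = 48,900 points − 30,850 points = 18,050 points.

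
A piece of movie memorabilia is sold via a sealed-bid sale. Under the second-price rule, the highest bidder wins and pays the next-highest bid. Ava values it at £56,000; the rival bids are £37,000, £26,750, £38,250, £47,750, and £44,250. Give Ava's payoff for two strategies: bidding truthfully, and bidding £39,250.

Truthful: £8,250; alternative: £0.

The highest competing bid is £47,750.
Bidding truthfully at £56,000: Ava has the top bid, wins, and pays the second-highest bid £47,750. Payoff = £56,000 − £47,750 = £8,250.
Bidding £39,250: the top bid is £47,750 (a rival), so Ava loses. Payoff = £0.
This is the dominant-strategy logic: truthful bidding weakly beats any alternative.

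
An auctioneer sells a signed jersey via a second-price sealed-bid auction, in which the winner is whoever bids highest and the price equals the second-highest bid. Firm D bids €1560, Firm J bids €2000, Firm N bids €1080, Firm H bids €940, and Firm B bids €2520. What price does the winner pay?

€2000

Ordered from highest: Firm B €2520 > Firm J €2000 > Firm D €1560 > Firm N €1080 > Firm H €940.
Firm B is the highest bidder, so Firm B wins.
Under the second-price rule, the price is the second-highest bid: €2000.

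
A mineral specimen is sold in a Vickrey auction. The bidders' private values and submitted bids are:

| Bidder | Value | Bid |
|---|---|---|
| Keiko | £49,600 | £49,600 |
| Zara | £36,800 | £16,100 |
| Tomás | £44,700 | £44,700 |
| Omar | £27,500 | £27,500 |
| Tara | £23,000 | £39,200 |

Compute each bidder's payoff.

Bids in descending order: Keiko £49,600 > Tomás £44,700 > Tara £39,200 > Omar £27,500 > Zara £16,100.
Keiko has the top bid and wins; the price is the second-highest bid, £44,700.
Keiko's payoff = £49,600 − £44,700 = £4,900. All other bidders lose, so their payoff is 0.

Payoffs: Keiko £4,900, Zara £0, Tomás £0, Omar £0, Tara £0.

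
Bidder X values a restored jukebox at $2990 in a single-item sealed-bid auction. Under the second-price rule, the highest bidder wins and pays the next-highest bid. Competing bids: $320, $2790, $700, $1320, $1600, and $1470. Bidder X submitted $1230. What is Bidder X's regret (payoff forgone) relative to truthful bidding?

Payoff forgone: $200.

The highest competing bid is $2790.
Bidding truthfully at $2990: Bidder X has the top bid, wins, and pays the second-highest bid $2790. Payoff = $2990 − $2790 = $200.
Bidding $1230: the top bid is $2790 (a rival), so Bidder X loses. Payoff = $0.
Regret = truthful payoff − actual payoff = $200 − $0 = $200.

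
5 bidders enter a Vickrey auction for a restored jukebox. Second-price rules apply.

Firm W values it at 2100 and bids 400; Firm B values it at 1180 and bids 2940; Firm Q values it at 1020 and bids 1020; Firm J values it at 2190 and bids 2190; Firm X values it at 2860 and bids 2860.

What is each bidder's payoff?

Payoffs: Firm W 0, Firm B -1680, Firm Q 0, Firm J 0, Firm X 0.

Sorted high to low: Firm B 2940, then Firm X 2860, then Firm J 2190, then Firm Q 1020, then Firm W 400.
Firm B has the top bid and wins; the price is the second-highest bid, 2860.
Firm B's payoff = 1180 − 2860 = -1680. All other bidders lose, so their payoff is 0.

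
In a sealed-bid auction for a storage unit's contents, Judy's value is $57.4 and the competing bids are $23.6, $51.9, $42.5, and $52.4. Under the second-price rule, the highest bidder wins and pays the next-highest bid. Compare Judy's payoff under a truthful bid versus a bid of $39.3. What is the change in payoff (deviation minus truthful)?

Change in payoff: -$5.0.

The highest competing bid is $52.4.
Bidding truthfully at $57.4: Judy has the top bid, wins, and pays the second-highest bid $52.4. Payoff = $57.4 − $52.4 = $5.0.
Bidding $39.3: the top bid is $52.4 (a rival), so Judy loses. Payoff = $0.0.
Change = $0.0 − $5.0 = -$5.0.
This is the dominant-strategy logic: truthful bidding weakly beats any alternative.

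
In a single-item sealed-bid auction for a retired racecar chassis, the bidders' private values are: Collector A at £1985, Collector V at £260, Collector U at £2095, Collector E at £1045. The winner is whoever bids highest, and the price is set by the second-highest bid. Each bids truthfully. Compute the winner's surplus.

£110

Sorted high to low: Collector U £2095 > Collector A £1985 > Collector E £1045 > Collector V £260.
Collector U wins with the top bid and pays the second-highest, £1985.
Surplus = £2095 − £1985 = £110.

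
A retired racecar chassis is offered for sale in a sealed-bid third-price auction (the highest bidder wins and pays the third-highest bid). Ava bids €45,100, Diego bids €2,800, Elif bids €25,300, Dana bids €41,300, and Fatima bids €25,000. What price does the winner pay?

Bids in descending order: Ava €45,100 > Dana €41,300 > Elif €25,300 > Fatima €25,000 > Diego €2,800.
Ava is the highest bidder, so Ava wins.
Under the third-price rule, the price is the third-highest bid: €25,300.

The winner pays €25,300.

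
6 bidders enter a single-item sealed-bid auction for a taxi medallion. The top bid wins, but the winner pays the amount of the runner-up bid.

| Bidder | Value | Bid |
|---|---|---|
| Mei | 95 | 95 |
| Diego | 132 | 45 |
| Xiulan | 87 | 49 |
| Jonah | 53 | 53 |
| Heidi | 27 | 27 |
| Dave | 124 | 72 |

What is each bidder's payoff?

Mei 23, Diego 0, Xiulan 0, Jonah 0, Heidi 0, Dave 0.

Ordered from highest: Mei 95; Dave 72; Jonah 53; Xiulan 49; Diego 45; Heidi 27.
Mei has the top bid and wins; the price is the second-highest bid, 72.
Mei's payoff = 95 − 72 = 23. All other bidders lose, so their payoff is 0.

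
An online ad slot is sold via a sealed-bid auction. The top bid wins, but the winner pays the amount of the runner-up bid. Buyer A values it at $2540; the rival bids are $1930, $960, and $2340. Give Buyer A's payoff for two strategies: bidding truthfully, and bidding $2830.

The highest competing bid is $2340.
Bidding truthfully at $2540: Buyer A has the top bid, wins, and pays the second-highest bid $2340. Payoff = $2540 − $2340 = $200.
Bidding $2830: Buyer A has the top bid, wins, and pays the second-highest bid $2340. Payoff = $2540 − $2340 = $200.

(a) $200  (b) $200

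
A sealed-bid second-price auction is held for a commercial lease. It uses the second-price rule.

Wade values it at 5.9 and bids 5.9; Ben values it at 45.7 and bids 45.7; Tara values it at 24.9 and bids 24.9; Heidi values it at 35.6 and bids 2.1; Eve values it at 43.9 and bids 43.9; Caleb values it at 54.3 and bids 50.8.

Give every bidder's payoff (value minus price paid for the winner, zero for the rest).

Ranking the bids: Caleb 50.8; Ben 45.7; Eve 43.9; Tara 24.9; Wade 5.9; Heidi 2.1.
Caleb has the top bid and wins; the price is the second-highest bid, 45.7.
Caleb's payoff = 54.3 − 45.7 = 8.6. All other bidders lose, so their payoff is 0.

Wade 0.0, Ben 0.0, Tara 0.0, Heidi 0.0, Eve 0.0, Caleb 8.6.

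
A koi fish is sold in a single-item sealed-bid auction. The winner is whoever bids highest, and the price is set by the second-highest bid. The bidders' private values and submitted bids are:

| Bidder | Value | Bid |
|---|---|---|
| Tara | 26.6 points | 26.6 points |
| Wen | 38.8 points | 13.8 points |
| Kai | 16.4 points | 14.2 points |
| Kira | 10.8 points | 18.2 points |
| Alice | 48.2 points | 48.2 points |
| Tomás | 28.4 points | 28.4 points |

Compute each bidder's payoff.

Ranking the bids: Alice 48.2 points, then Tomás 28.4 points, then Tara 26.6 points, then Kira 18.2 points, then Kai 14.2 points, then Wen 13.8 points.
Alice has the top bid and wins; the price is the second-highest bid, 28.4 points.
Alice's payoff = 48.2 points − 28.4 points = 19.8 points. All other bidders lose, so their payoff is 0.

Payoffs: Tara 0.0 points, Wen 0.0 points, Kai 0.0 points, Kira 0.0 points, Alice 19.8 points, Tomás 0.0 points.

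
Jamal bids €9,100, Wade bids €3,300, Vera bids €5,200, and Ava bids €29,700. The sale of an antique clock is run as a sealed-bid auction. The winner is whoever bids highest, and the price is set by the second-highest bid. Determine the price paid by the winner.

Sorted high to low: Ava €29,700 > Jamal €9,100 > Vera €5,200 > Wade €3,300.
Ava has the highest bid, so Ava wins.
The second-highest bid is €9,100, so that is what Ava pays.

€9,100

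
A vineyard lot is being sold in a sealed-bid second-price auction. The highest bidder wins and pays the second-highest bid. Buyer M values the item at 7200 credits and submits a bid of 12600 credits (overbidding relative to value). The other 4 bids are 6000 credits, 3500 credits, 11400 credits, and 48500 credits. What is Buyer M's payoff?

Highest competing bid: 48500 credits.
Buyer M's bid 12600 credits is not the highest, so Buyer M loses, pays nothing, and earns zero payoff.

Buyer M's payoff: 0 credits.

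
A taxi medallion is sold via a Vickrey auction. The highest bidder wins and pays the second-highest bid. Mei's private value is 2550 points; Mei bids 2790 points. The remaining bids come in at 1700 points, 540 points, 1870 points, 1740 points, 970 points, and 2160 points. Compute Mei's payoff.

Highest competing bid: 2160 points.
Mei's bid 2790 points is the highest overall, so Mei wins and pays the second-highest bid, 2160 points.
Payoff = value − price = 2550 points − 2160 points = 390 points.

Payoff = 390 points.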